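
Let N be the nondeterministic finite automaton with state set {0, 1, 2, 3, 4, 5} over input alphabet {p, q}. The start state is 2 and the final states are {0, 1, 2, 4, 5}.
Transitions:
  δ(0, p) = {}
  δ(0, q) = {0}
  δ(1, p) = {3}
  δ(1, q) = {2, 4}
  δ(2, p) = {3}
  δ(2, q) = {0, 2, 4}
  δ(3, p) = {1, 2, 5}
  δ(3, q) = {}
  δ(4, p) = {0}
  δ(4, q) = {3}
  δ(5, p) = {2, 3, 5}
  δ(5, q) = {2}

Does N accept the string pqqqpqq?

Start: {2}
read p: {3}
read q: {}
The reachable set is empty and stays empty for the remaining 5 symbols.
Reachable ∩ accepting = {} — empty.

rejected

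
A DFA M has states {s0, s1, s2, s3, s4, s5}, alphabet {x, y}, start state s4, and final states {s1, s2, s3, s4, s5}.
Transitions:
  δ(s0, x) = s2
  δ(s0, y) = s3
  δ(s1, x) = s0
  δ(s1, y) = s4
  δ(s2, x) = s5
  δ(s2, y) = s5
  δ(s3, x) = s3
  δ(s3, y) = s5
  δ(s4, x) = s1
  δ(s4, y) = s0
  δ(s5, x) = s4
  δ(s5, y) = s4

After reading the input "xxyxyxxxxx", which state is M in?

s5

s4 --x--> s1
s1 --x--> s0
s0 --y--> s3
s3 --x--> s3
s3 --y--> s5
s5 --x--> s4
s4 --x--> s1
s1 --x--> s0
s0 --x--> s2
s2 --x--> s5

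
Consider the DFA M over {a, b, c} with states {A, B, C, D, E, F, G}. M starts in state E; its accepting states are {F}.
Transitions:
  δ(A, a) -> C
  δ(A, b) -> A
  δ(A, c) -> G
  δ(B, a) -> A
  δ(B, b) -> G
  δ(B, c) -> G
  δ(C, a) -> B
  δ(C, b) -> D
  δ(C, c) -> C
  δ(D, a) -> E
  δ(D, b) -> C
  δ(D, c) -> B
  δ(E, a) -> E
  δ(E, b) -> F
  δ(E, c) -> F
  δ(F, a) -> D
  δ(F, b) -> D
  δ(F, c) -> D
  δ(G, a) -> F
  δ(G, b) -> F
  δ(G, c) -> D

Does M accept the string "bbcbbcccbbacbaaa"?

rejected

E --b--> F
F --b--> D
D --c--> B
B --b--> G
G --b--> F
F --c--> D
D --c--> B
B --c--> G
G --b--> F
F --b--> D
D --a--> E
E --c--> F
F --b--> D
D --a--> E
E --a--> E
E --a--> E
End in state E, which is not an accepting state.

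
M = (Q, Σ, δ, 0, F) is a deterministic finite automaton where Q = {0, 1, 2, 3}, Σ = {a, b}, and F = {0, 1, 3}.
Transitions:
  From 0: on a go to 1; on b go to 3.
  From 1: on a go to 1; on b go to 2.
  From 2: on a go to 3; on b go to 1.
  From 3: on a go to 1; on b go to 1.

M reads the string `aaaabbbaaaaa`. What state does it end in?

0 --a--> 1
1 --a--> 1
1 --a--> 1
1 --a--> 1
1 --b--> 2
2 --b--> 1
1 --b--> 2
2 --a--> 3
3 --a--> 1
1 --a--> 1
1 --a--> 1
1 --a--> 1

1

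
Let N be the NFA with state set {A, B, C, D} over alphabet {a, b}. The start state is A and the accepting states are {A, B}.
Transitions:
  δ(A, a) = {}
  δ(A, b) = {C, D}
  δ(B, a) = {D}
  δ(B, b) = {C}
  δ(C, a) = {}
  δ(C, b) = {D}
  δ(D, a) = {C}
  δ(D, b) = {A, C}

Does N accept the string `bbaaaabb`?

rejected

Start: {A}
read b: {C, D}
read b: {A, C, D}
read a: {C}
read a: {}
The reachable set is empty and stays empty for the remaining 4 symbols.
Reachable ∩ accepting = {} — empty.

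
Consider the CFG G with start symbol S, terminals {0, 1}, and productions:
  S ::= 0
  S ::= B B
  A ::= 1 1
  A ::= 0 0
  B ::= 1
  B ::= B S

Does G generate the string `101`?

S ⇒ BB ⇒ BSB ⇒ 1SB ⇒ 10B ⇒ 101

yes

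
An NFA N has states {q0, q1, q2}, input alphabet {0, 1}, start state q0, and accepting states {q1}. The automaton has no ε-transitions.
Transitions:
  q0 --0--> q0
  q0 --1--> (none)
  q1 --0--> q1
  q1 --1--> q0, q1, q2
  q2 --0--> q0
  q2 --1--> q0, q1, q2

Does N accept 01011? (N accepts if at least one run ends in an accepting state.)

rejected

Start: {q0}
read 0: {q0}
read 1: {}
The reachable set is empty and stays empty for the remaining 3 symbols.
Reachable ∩ accepting = {} — empty.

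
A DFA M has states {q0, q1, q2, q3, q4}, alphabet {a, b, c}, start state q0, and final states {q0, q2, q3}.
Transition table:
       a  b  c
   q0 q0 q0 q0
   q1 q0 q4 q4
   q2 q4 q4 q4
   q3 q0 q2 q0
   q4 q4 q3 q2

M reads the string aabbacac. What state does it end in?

q0 --a--> q0
q0 --a--> q0
q0 --b--> q0
q0 --b--> q0
q0 --a--> q0
q0 --c--> q0
q0 --a--> q0
q0 --c--> q0

q0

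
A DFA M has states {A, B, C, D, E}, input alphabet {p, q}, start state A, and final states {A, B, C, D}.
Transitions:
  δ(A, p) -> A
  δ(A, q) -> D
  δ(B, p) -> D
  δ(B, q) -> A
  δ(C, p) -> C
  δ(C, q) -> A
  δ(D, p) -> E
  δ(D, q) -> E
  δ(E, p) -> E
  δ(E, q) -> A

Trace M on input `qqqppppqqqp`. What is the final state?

A

A --q--> D
D --q--> E
E --q--> A
A --p--> A
A --p--> A
A --p--> A
A --p--> A
A --q--> D
D --q--> E
E --q--> A
A --p--> A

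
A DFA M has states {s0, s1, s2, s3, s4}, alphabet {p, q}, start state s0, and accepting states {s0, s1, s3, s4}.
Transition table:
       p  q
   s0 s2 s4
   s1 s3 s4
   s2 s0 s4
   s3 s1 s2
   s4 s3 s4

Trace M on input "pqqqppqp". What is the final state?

s0 --p--> s2
s2 --q--> s4
s4 --q--> s4
s4 --q--> s4
s4 --p--> s3
s3 --p--> s1
s1 --q--> s4
s4 --p--> s3

s3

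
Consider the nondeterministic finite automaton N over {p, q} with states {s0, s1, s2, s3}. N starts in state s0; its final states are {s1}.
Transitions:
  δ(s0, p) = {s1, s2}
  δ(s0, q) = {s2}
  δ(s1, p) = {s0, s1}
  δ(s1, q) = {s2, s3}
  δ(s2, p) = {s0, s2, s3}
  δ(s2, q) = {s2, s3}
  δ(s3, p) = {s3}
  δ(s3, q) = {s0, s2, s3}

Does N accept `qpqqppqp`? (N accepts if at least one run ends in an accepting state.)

Start: {s0}
read q: {s2}
read p: {s0, s2, s3}
read q: {s0, s2, s3}
read q: {s0, s2, s3}
read p: {s0, s1, s2, s3}
read p: {s0, s1, s2, s3}
read q: {s0, s2, s3}
read p: {s0, s1, s2, s3}
Reachable ∩ accepting = {s1} — nonempty.

accepted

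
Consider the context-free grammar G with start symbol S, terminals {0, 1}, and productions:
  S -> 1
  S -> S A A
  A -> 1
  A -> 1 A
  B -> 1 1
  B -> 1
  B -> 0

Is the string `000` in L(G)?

no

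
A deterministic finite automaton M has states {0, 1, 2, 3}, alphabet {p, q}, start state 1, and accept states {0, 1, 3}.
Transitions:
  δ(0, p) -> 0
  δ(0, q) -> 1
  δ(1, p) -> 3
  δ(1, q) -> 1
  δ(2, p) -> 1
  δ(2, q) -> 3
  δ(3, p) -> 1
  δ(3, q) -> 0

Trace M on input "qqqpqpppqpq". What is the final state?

0

1 --q--> 1
1 --q--> 1
1 --q--> 1
1 --p--> 3
3 --q--> 0
0 --p--> 0
0 --p--> 0
0 --p--> 0
0 --q--> 1
1 --p--> 3
3 --q--> 0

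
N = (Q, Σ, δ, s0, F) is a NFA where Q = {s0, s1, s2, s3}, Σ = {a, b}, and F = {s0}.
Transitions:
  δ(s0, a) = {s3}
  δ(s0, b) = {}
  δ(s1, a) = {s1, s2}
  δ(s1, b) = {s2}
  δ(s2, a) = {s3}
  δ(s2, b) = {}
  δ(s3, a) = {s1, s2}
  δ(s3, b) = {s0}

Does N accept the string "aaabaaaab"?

Start: {s0}
read a: {s3}
read a: {s1, s2}
read a: {s1, s2, s3}
read b: {s0, s2}
read a: {s3}
read a: {s1, s2}
read a: {s1, s2, s3}
read a: {s1, s2, s3}
read b: {s0, s2}
Reachable ∩ accepting = {s0} — nonempty.

accepted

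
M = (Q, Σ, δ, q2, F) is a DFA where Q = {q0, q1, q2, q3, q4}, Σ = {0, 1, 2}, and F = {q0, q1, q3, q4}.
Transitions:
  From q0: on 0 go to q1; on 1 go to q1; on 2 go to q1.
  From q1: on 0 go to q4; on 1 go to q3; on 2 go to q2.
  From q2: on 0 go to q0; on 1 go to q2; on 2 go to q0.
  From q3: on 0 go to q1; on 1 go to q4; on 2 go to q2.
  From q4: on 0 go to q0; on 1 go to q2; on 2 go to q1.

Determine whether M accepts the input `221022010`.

q2 --2--> q0
q0 --2--> q1
q1 --1--> q3
q3 --0--> q1
q1 --2--> q2
q2 --2--> q0
q0 --0--> q1
q1 --1--> q3
q3 --0--> q1
End in state q1, which is an accepting state.

accepted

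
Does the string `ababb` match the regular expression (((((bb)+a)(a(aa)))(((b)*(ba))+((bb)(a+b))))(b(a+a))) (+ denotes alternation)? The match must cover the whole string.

No split of ababb into u·v has ((((bb)+a)(a(aa)))(((b)*(ba))+((bb)(a+b)))) matching u and (b(a+a)) matching v.

no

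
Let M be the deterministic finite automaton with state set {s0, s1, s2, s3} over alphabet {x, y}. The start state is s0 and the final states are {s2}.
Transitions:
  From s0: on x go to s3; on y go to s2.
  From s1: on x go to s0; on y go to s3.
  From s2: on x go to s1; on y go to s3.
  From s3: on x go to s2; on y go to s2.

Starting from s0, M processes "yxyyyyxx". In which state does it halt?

s0 --y--> s2
s2 --x--> s1
s1 --y--> s3
s3 --y--> s2
s2 --y--> s3
s3 --y--> s2
s2 --x--> s1
s1 --x--> s0

s0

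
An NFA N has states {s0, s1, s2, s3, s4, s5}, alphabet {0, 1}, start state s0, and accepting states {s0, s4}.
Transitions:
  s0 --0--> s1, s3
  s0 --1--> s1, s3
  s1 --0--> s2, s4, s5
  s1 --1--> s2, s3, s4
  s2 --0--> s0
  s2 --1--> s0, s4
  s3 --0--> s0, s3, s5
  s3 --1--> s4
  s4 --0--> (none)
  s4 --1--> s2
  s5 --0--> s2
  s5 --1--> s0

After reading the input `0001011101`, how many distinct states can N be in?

Start: {s0}
read 0: {s1, s3}
read 0: {s0, s2, s3, s4, s5}
read 0: {s0, s1, s2, s3, s5}
read 1: {s0, s1, s2, s3, s4}
read 0: {s0, s1, s2, s3, s4, s5}
read 1: {s0, s1, s2, s3, s4}
read 1: {s0, s1, s2, s3, s4}
read 1: {s0, s1, s2, s3, s4}
read 0: {s0, s1, s2, s3, s4, s5}
read 1: {s0, s1, s2, s3, s4}
Final reachable set {s0, s1, s2, s3, s4} has 5 states.

5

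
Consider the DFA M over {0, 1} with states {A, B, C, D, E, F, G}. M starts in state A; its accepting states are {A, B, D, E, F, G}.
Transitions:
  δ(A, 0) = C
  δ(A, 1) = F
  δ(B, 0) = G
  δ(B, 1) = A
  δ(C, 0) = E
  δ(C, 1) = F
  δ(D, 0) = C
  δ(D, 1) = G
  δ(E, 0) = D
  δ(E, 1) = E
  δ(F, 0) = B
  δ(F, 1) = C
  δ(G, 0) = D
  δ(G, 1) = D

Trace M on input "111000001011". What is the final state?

A --1--> F
F --1--> C
C --1--> F
F --0--> B
B --0--> G
G --0--> D
D --0--> C
C --0--> E
E --1--> E
E --0--> D
D --1--> G
G --1--> D

D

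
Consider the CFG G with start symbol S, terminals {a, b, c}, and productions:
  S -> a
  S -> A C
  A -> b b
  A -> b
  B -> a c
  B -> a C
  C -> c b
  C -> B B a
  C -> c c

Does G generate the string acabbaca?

no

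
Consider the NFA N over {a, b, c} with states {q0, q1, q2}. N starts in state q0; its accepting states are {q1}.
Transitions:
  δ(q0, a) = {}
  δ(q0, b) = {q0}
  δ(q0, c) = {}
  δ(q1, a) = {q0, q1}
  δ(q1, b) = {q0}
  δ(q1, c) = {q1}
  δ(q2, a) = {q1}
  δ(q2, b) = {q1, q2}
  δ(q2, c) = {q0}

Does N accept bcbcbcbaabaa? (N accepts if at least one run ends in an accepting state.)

rejected

Start: {q0}
read b: {q0}
read c: {}
The reachable set is empty and stays empty for the remaining 10 symbols.
Reachable ∩ accepting = {} — empty.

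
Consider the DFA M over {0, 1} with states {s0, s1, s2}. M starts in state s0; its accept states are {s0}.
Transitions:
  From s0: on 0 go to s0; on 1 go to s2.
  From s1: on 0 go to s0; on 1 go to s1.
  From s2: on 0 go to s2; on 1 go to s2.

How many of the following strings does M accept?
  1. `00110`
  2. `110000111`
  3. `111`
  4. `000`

`00110`: rejected
`110000111`: rejected
`111`: rejected
`000`: accepted

1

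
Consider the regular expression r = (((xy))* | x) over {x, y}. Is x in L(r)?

The right alternative x matches x.

yes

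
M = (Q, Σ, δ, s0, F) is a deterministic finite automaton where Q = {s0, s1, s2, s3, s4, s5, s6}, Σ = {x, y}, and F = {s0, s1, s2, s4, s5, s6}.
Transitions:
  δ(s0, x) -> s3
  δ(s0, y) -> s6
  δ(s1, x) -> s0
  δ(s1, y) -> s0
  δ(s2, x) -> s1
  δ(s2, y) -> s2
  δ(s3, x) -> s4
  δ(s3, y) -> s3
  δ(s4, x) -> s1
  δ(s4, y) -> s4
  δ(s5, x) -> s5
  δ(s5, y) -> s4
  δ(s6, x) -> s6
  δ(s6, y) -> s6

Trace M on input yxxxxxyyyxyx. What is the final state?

s0 --y--> s6
s6 --x--> s6
s6 --x--> s6
s6 --x--> s6
s6 --x--> s6
s6 --x--> s6
s6 --y--> s6
s6 --y--> s6
s6 --y--> s6
s6 --x--> s6
s6 --y--> s6
s6 --x--> s6

s6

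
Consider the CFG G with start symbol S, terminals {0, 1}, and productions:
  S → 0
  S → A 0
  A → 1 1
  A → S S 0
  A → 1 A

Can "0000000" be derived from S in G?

S ⇒ A0 ⇒ SS00 ⇒ A0S00 ⇒ SS00S00 ⇒ 0S00S00 ⇒ 0000S00 ⇒ 0000000

yes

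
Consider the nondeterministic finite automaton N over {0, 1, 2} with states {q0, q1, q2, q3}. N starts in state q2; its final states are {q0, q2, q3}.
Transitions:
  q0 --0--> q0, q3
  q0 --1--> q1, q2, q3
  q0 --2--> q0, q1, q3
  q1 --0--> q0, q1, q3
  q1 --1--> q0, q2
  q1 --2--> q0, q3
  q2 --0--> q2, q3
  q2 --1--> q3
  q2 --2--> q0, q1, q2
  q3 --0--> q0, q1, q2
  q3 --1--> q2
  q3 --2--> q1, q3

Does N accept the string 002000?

accepted

Start: {q2}
read 0: {q2, q3}
read 0: {q0, q1, q2, q3}
read 2: {q0, q1, q2, q3}
read 0: {q0, q1, q2, q3}
read 0: {q0, q1, q2, q3}
read 0: {q0, q1, q2, q3}
Reachable ∩ accepting = {q0, q2, q3} — nonempty.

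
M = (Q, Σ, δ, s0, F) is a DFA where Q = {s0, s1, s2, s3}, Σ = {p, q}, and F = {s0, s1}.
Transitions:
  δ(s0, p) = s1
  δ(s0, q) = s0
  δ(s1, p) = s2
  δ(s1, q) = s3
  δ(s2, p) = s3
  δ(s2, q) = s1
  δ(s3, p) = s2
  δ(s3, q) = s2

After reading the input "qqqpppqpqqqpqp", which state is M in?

s2

s0 --q--> s0
s0 --q--> s0
s0 --q--> s0
s0 --p--> s1
s1 --p--> s2
s2 --p--> s3
s3 --q--> s2
s2 --p--> s3
s3 --q--> s2
s2 --q--> s1
s1 --q--> s3
s3 --p--> s2
s2 --q--> s1
s1 --p--> s2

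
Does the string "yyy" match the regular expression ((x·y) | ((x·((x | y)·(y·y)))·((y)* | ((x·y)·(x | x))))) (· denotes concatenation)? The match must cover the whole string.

Neither (x·y) nor ((x·((x|y)·(y·y)))·((y)*|((x·y)·(x|x)))) matches yyy.

no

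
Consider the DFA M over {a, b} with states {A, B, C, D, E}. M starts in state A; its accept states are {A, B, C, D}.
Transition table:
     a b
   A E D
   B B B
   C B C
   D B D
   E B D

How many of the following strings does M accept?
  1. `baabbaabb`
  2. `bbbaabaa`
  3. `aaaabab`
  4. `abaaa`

4

`baabbaabb`: accepted
`bbbaabaa`: accepted
`aaaabab`: accepted
`abaaa`: accepted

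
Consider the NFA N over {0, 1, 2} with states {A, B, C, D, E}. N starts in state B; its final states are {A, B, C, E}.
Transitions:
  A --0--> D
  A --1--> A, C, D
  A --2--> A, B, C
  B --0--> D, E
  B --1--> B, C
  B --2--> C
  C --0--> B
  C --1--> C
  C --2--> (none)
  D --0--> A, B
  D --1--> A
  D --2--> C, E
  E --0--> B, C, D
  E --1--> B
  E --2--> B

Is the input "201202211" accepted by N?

rejected

Start: {B}
read 2: {C}
read 0: {B}
read 1: {B, C}
read 2: {C}
read 0: {B}
read 2: {C}
read 2: {}
The reachable set is empty and stays empty for the remaining 2 symbols.
Reachable ∩ accepting = {} — empty.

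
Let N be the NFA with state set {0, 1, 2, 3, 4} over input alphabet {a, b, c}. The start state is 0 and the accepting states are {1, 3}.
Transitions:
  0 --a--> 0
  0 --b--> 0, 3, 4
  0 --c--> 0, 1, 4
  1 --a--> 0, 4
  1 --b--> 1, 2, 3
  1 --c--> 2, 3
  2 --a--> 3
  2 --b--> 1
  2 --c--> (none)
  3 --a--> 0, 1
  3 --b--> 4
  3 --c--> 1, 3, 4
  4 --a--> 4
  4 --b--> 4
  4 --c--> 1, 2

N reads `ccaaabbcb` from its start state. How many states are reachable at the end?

Start: {0}
read c: {0, 1, 4}
read c: {0, 1, 2, 3, 4}
read a: {0, 1, 3, 4}
read a: {0, 1, 4}
read a: {0, 4}
read b: {0, 3, 4}
read b: {0, 3, 4}
read c: {0, 1, 2, 3, 4}
read b: {0, 1, 2, 3, 4}
Final reachable set {0, 1, 2, 3, 4} has 5 states.

5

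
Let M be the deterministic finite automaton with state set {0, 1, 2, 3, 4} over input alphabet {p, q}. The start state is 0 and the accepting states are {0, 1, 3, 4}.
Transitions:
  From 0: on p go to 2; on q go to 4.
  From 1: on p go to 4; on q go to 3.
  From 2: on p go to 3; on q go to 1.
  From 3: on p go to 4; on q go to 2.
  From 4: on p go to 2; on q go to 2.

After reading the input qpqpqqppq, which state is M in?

1

0 --q--> 4
4 --p--> 2
2 --q--> 1
1 --p--> 4
4 --q--> 2
2 --q--> 1
1 --p--> 4
4 --p--> 2
2 --q--> 1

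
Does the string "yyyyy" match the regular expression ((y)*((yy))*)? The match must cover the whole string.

yes

Split as y·yyyy: (y)* matches y and ((yy))* matches yyyy.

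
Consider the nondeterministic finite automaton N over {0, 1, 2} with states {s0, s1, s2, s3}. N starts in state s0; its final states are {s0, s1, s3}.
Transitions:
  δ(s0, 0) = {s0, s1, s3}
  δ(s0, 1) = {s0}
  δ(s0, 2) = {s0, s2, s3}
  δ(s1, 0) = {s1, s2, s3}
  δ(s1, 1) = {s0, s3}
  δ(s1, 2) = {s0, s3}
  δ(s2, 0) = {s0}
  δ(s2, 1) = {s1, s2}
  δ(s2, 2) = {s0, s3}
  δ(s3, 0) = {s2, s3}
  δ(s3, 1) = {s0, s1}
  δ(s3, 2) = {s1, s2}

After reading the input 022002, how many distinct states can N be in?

Start: {s0}
read 0: {s0, s1, s3}
read 2: {s0, s1, s2, s3}
read 2: {s0, s1, s2, s3}
read 0: {s0, s1, s2, s3}
read 0: {s0, s1, s2, s3}
read 2: {s0, s1, s2, s3}
Final reachable set {s0, s1, s2, s3} has 4 states.

4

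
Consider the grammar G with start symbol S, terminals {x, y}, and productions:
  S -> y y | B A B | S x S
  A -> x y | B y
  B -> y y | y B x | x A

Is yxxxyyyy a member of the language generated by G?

no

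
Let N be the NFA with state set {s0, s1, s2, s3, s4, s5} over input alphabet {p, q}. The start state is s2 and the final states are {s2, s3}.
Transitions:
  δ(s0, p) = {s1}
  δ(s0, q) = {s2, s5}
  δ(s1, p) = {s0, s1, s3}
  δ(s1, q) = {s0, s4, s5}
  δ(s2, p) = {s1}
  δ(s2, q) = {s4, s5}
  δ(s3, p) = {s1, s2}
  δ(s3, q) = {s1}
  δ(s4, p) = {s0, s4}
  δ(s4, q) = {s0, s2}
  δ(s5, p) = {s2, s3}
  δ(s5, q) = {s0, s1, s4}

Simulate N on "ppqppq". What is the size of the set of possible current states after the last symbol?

Start: {s2}
read p: {s1}
read p: {s0, s1, s3}
read q: {s0, s1, s2, s4, s5}
read p: {s0, s1, s2, s3, s4}
read p: {s0, s1, s2, s3, s4}
read q: {s0, s1, s2, s4, s5}
Final reachable set {s0, s1, s2, s4, s5} has 5 states.

5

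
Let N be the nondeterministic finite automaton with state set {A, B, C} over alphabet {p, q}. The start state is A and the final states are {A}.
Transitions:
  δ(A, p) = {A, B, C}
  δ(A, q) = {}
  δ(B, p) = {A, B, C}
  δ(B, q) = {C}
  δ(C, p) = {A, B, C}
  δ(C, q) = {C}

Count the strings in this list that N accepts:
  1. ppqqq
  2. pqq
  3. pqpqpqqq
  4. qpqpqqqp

0

ppqqq: rejected
pqq: rejected
pqpqpqqq: rejected
qpqpqqqp: rejected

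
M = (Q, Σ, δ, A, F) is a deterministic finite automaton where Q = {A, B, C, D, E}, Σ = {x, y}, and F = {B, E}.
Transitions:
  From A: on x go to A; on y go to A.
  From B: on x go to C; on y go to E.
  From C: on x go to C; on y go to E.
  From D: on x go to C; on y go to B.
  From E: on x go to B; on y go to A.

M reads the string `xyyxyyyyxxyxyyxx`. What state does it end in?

A

A --x--> A
A --y--> A
A --y--> A
A --x--> A
A --y--> A
A --y--> A
A --y--> A
A --y--> A
A --x--> A
A --x--> A
A --y--> A
A --x--> A
A --y--> A
A --y--> A
A --x--> A
A --x--> A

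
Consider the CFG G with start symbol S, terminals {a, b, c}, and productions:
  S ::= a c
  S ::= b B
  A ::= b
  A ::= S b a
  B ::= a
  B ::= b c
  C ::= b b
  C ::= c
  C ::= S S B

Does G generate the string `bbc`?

S ⇒ bB ⇒ bbc

yes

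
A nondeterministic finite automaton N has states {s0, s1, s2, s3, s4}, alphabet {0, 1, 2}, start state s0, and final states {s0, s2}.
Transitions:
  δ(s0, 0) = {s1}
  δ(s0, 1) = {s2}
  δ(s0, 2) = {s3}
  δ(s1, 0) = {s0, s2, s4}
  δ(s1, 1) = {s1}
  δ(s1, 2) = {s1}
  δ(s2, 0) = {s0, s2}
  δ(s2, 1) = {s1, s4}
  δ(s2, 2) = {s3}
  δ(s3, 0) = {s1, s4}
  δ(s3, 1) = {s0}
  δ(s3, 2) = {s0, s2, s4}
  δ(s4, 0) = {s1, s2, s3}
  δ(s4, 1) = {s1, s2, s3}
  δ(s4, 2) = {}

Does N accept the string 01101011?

Start: {s0}
read 0: {s1}
read 1: {s1}
read 1: {s1}
read 0: {s0, s2, s4}
read 1: {s1, s2, s3, s4}
read 0: {s0, s1, s2, s3, s4}
read 1: {s0, s1, s2, s3, s4}
read 1: {s0, s1, s2, s3, s4}
Reachable ∩ accepting = {s0, s2} — nonempty.

accepted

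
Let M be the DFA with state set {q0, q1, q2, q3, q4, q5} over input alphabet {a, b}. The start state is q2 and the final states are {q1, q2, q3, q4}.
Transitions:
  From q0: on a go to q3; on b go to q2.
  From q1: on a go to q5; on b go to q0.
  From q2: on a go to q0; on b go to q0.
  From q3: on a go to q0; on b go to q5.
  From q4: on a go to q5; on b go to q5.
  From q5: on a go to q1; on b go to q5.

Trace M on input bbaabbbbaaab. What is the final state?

q0

q2 --b--> q0
q0 --b--> q2
q2 --a--> q0
q0 --a--> q3
q3 --b--> q5
q5 --b--> q5
q5 --b--> q5
q5 --b--> q5
q5 --a--> q1
q1 --a--> q5
q5 --a--> q1
q1 --b--> q0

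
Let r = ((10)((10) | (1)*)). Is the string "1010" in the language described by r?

Split as 10·10: (10) matches 10 and ((10)|(1)*) matches 10.

yes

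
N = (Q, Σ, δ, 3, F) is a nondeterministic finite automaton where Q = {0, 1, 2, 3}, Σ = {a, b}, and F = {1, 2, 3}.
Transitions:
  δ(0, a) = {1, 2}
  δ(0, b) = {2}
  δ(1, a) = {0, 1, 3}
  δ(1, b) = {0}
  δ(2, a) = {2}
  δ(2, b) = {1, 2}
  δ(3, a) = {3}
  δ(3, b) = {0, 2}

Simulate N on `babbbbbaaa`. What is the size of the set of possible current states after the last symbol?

Start: {3}
read b: {0, 2}
read a: {1, 2}
read b: {0, 1, 2}
read b: {0, 1, 2}
read b: {0, 1, 2}
read b: {0, 1, 2}
read b: {0, 1, 2}
read a: {0, 1, 2, 3}
read a: {0, 1, 2, 3}
read a: {0, 1, 2, 3}
Final reachable set {0, 1, 2, 3} has 4 states.

4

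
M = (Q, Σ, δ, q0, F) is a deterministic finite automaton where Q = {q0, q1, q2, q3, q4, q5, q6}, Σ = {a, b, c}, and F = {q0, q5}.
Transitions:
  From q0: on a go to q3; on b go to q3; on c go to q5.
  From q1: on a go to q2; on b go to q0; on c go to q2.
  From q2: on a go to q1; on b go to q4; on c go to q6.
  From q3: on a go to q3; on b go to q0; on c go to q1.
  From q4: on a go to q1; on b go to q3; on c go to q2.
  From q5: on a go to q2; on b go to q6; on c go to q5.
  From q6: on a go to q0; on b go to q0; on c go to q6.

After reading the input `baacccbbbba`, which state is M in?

q0 --b--> q3
q3 --a--> q3
q3 --a--> q3
q3 --c--> q1
q1 --c--> q2
q2 --c--> q6
q6 --b--> q0
q0 --b--> q3
q3 --b--> q0
q0 --b--> q3
q3 --a--> q3

q3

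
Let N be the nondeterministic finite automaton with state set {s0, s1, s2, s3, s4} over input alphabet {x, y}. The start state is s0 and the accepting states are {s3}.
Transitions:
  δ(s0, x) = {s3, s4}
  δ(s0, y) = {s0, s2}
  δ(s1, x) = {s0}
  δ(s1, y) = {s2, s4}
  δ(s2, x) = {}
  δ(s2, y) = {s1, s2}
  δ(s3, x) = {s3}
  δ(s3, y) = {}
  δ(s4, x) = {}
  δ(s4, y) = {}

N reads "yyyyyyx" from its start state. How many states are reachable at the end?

Start: {s0}
read y: {s0, s2}
read y: {s0, s1, s2}
read y: {s0, s1, s2, s4}
read y: {s0, s1, s2, s4}
read y: {s0, s1, s2, s4}
read y: {s0, s1, s2, s4}
read x: {s0, s3, s4}
Final reachable set {s0, s3, s4} has 3 states.

3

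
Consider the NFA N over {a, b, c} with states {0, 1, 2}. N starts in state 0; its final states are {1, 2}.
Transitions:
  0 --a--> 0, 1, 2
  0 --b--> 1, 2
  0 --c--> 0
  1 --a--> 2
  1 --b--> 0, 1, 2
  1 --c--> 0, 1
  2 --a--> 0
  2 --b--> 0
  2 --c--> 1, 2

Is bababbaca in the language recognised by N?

accepted

Start: {0}
read b: {1, 2}
read a: {0, 2}
read b: {0, 1, 2}
read a: {0, 1, 2}
read b: {0, 1, 2}
read b: {0, 1, 2}
read a: {0, 1, 2}
read c: {0, 1, 2}
read a: {0, 1, 2}
Reachable ∩ accepting = {1, 2} — nonempty.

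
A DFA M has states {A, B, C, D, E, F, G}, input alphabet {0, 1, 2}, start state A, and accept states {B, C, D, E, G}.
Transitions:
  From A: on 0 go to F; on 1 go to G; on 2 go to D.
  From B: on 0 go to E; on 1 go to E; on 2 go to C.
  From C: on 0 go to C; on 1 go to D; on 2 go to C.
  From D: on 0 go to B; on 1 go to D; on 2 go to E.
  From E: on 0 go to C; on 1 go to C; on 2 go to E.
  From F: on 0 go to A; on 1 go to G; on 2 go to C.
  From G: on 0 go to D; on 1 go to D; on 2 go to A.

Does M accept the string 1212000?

rejected

A --1--> G
G --2--> A
A --1--> G
G --2--> A
A --0--> F
F --0--> A
A --0--> F
End in state F, which is not an accepting state.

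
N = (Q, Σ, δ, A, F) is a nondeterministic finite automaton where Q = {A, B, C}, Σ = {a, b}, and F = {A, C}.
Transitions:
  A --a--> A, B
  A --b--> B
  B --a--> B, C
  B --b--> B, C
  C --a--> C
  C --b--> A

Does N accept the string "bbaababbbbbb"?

accepted

Start: {A}
read b: {B}
read b: {B, C}
read a: {B, C}
read a: {B, C}
read b: {A, B, C}
read a: {A, B, C}
read b: {A, B, C}
read b: {A, B, C}
read b: {A, B, C}
read b: {A, B, C}
read b: {A, B, C}
read b: {A, B, C}
Reachable ∩ accepting = {A, C} — nonempty.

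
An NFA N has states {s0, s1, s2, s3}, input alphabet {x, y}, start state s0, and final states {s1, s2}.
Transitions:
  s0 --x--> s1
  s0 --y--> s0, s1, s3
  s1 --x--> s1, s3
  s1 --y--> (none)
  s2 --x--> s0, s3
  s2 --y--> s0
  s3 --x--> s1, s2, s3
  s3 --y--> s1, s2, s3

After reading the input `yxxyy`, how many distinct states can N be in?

Start: {s0}
read y: {s0, s1, s3}
read x: {s1, s2, s3}
read x: {s0, s1, s2, s3}
read y: {s0, s1, s2, s3}
read y: {s0, s1, s2, s3}
Final reachable set {s0, s1, s2, s3} has 4 states.

4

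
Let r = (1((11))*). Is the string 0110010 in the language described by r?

No split of 0110010 into u·v has 1 matching u and ((11))* matching v.

no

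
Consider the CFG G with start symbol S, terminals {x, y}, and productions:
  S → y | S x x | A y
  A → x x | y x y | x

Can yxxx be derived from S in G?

no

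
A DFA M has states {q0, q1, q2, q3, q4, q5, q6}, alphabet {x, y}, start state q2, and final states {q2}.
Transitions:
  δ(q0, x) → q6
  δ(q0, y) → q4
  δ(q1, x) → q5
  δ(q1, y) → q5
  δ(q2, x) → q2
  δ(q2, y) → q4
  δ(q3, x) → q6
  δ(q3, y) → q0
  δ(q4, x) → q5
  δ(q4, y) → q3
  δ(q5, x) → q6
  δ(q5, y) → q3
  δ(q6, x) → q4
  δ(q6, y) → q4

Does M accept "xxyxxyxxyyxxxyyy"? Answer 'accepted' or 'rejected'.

rejected

q2 --x--> q2
q2 --x--> q2
q2 --y--> q4
q4 --x--> q5
q5 --x--> q6
q6 --y--> q4
q4 --x--> q5
q5 --x--> q6
q6 --y--> q4
q4 --y--> q3
q3 --x--> q6
q6 --x--> q4
q4 --x--> q5
q5 --y--> q3
q3 --y--> q0
q0 --y--> q4
End in state q4, which is not an accepting state.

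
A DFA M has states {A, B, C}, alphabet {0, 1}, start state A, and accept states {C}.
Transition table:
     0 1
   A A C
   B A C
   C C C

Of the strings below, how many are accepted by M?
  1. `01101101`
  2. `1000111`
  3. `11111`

`01101101`: accepted
`1000111`: accepted
`11111`: accepted

3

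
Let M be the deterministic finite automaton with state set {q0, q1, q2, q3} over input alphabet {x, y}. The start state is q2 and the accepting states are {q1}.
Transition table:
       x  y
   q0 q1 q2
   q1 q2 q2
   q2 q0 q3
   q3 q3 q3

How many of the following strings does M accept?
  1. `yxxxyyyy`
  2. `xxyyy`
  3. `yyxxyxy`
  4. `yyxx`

0

`yxxxyyyy`: rejected
`xxyyy`: rejected
`yyxxyxy`: rejected
`yyxx`: rejected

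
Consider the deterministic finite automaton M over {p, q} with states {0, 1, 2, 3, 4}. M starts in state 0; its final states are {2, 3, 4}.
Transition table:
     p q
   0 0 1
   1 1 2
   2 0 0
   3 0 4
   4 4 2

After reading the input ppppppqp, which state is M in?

1

0 --p--> 0
0 --p--> 0
0 --p--> 0
0 --p--> 0
0 --p--> 0
0 --p--> 0
0 --q--> 1
1 --p--> 1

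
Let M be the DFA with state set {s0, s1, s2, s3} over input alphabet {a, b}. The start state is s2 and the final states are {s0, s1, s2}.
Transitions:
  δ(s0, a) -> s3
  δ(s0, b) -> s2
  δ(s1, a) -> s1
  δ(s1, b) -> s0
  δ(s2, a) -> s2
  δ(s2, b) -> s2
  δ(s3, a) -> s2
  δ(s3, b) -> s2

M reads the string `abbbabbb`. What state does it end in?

s2

s2 --a--> s2
s2 --b--> s2
s2 --b--> s2
s2 --b--> s2
s2 --a--> s2
s2 --b--> s2
s2 --b--> s2
s2 --b--> s2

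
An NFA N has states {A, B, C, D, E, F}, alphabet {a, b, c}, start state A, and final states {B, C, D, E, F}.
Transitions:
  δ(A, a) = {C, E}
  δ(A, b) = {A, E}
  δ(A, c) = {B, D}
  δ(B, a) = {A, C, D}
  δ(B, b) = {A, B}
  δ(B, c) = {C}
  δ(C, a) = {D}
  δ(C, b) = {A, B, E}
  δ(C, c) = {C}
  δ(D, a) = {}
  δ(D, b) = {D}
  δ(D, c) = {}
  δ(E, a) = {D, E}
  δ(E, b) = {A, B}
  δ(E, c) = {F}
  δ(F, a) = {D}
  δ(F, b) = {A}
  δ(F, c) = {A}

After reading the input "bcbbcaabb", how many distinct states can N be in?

4

Start: {A}
read b: {A, E}
read c: {B, D, F}
read b: {A, B, D}
read b: {A, B, D, E}
read c: {B, C, D, F}
read a: {A, C, D}
read a: {C, D, E}
read b: {A, B, D, E}
read b: {A, B, D, E}
Final reachable set {A, B, D, E} has 4 states.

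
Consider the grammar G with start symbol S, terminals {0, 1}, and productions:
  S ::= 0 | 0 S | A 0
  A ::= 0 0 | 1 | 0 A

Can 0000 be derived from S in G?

yes

S ⇒ A0 ⇒ 0A0 ⇒ 0000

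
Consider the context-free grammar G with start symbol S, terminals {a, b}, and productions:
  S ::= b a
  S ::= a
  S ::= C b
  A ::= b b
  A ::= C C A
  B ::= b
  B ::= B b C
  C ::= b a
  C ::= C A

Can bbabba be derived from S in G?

no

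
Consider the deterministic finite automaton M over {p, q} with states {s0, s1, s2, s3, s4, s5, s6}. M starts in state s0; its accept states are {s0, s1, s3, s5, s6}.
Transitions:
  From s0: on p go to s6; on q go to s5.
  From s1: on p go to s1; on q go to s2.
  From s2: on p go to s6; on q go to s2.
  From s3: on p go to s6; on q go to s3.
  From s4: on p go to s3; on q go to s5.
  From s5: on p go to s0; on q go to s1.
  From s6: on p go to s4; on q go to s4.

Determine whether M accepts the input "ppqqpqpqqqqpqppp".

s0 --p--> s6
s6 --p--> s4
s4 --q--> s5
s5 --q--> s1
s1 --p--> s1
s1 --q--> s2
s2 --p--> s6
s6 --q--> s4
s4 --q--> s5
s5 --q--> s1
s1 --q--> s2
s2 --p--> s6
s6 --q--> s4
s4 --p--> s3
s3 --p--> s6
s6 --p--> s4
End in state s4, which is not an accepting state.

rejected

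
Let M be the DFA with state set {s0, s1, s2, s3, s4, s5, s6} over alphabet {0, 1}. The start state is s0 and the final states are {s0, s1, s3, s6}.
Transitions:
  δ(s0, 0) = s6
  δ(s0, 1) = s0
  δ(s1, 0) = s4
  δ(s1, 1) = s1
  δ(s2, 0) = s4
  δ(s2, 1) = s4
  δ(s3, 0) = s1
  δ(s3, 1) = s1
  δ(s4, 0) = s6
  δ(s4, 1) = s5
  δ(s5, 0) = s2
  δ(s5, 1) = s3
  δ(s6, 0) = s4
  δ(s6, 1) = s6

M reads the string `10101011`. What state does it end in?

s0 --1--> s0
s0 --0--> s6
s6 --1--> s6
s6 --0--> s4
s4 --1--> s5
s5 --0--> s2
s2 --1--> s4
s4 --1--> s5

s5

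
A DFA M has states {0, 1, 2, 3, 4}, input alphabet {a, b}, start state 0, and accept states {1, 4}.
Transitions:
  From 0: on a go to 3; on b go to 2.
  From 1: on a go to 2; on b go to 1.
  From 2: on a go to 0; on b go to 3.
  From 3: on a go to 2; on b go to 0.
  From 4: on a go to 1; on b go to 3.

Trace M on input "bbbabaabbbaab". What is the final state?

0

0 --b--> 2
2 --b--> 3
3 --b--> 0
0 --a--> 3
3 --b--> 0
0 --a--> 3
3 --a--> 2
2 --b--> 3
3 --b--> 0
0 --b--> 2
2 --a--> 0
0 --a--> 3
3 --b--> 0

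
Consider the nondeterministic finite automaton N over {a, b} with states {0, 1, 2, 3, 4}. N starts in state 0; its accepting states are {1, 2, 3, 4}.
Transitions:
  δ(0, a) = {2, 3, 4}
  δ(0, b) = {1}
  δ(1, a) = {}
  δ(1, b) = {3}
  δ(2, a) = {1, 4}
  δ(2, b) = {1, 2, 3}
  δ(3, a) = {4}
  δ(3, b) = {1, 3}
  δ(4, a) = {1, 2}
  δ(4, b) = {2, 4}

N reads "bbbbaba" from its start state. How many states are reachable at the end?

Start: {0}
read b: {1}
read b: {3}
read b: {1, 3}
read b: {1, 3}
read a: {4}
read b: {2, 4}
read a: {1, 2, 4}
Final reachable set {1, 2, 4} has 3 states.

3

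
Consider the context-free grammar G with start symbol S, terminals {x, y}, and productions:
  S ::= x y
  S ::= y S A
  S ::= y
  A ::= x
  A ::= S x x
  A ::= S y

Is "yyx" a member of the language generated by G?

S ⇒ ySA ⇒ yyA ⇒ yyx

yes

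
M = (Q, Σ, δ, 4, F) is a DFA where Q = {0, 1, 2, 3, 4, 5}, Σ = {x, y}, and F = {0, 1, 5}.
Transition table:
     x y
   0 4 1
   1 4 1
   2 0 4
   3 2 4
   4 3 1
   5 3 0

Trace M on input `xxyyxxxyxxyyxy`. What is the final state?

4 --x--> 3
3 --x--> 2
2 --y--> 4
4 --y--> 1
1 --x--> 4
4 --x--> 3
3 --x--> 2
2 --y--> 4
4 --x--> 3
3 --x--> 2
2 --y--> 4
4 --y--> 1
1 --x--> 4
4 --y--> 1

1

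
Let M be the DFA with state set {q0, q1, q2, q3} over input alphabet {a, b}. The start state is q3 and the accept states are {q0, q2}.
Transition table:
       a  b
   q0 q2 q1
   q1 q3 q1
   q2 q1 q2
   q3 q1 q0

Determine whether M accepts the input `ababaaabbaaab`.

accepted

q3 --a--> q1
q1 --b--> q1
q1 --a--> q3
q3 --b--> q0
q0 --a--> q2
q2 --a--> q1
q1 --a--> q3
q3 --b--> q0
q0 --b--> q1
q1 --a--> q3
q3 --a--> q1
q1 --a--> q3
q3 --b--> q0
End in state q0, which is an accepting state.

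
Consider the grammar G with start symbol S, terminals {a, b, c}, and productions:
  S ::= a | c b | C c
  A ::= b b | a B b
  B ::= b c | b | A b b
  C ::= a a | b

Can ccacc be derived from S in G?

no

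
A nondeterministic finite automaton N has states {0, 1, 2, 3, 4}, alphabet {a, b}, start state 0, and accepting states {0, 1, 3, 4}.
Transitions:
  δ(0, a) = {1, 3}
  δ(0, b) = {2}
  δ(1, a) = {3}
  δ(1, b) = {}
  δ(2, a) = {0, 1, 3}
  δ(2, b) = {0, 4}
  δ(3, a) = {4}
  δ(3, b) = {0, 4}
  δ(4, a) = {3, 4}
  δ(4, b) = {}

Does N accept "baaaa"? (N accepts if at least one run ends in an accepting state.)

Start: {0}
read b: {2}
read a: {0, 1, 3}
read a: {1, 3, 4}
read a: {3, 4}
read a: {3, 4}
Reachable ∩ accepting = {3, 4} — nonempty.

accepted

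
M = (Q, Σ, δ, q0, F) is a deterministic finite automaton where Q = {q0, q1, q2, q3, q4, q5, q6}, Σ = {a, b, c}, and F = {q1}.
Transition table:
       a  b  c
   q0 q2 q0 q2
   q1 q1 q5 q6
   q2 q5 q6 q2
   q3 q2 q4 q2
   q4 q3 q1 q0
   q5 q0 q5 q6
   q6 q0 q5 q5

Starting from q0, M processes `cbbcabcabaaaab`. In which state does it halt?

q0

q0 --c--> q2
q2 --b--> q6
q6 --b--> q5
q5 --c--> q6
q6 --a--> q0
q0 --b--> q0
q0 --c--> q2
q2 --a--> q5
q5 --b--> q5
q5 --a--> q0
q0 --a--> q2
q2 --a--> q5
q5 --a--> q0
q0 --b--> q0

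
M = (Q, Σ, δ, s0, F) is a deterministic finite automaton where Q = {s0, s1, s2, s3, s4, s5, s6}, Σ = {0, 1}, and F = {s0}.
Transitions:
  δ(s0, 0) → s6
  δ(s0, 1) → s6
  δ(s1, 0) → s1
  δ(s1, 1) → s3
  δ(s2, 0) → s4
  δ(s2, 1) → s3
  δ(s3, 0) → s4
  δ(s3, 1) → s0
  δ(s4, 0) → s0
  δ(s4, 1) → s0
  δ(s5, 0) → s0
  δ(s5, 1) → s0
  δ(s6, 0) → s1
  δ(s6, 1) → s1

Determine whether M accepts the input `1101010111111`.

s0 --1--> s6
s6 --1--> s1
s1 --0--> s1
s1 --1--> s3
s3 --0--> s4
s4 --1--> s0
s0 --0--> s6
s6 --1--> s1
s1 --1--> s3
s3 --1--> s0
s0 --1--> s6
s6 --1--> s1
s1 --1--> s3
End in state s3, which is not an accepting state.

rejected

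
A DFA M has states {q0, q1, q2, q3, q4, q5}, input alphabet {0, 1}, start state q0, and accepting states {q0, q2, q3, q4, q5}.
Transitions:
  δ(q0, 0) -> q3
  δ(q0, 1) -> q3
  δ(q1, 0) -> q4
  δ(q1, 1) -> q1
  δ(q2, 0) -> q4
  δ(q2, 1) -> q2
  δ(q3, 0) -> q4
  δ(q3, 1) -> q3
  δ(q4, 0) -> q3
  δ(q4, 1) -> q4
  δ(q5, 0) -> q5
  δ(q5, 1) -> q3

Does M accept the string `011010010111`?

accepted

q0 --0--> q3
q3 --1--> q3
q3 --1--> q3
q3 --0--> q4
q4 --1--> q4
q4 --0--> q3
q3 --0--> q4
q4 --1--> q4
q4 --0--> q3
q3 --1--> q3
q3 --1--> q3
q3 --1--> q3
End in state q3, which is an accepting state.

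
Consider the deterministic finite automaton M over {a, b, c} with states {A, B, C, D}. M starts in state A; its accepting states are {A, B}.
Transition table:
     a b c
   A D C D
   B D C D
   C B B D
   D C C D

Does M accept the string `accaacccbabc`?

rejected

A --a--> D
D --c--> D
D --c--> D
D --a--> C
C --a--> B
B --c--> D
D --c--> D
D --c--> D
D --b--> C
C --a--> B
B --b--> C
C --c--> D
End in state D, which is not an accepting state.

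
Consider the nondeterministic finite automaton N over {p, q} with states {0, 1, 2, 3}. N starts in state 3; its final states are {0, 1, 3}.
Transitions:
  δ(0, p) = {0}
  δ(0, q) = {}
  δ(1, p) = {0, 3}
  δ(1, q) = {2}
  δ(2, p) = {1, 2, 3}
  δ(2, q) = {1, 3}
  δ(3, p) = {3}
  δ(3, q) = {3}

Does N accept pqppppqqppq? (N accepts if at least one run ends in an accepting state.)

Start: {3}
read p: {3}
read q: {3}
read p: {3}
read p: {3}
read p: {3}
read p: {3}
read q: {3}
read q: {3}
read p: {3}
read p: {3}
read q: {3}
Reachable ∩ accepting = {3} — nonempty.

accepted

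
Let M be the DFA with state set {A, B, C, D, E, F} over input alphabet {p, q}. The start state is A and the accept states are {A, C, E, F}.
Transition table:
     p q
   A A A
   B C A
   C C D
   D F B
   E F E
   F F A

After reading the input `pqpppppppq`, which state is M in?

A --p--> A
A --q--> A
A --p--> A
A --p--> A
A --p--> A
A --p--> A
A --p--> A
A --p--> A
A --p--> A
A --q--> A

A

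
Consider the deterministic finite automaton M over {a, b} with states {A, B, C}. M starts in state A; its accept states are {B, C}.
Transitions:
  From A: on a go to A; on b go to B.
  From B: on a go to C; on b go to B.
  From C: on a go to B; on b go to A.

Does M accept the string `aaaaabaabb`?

A --a--> A
A --a--> A
A --a--> A
A --a--> A
A --a--> A
A --b--> B
B --a--> C
C --a--> B
B --b--> B
B --b--> B
End in state B, which is an accepting state.

accepted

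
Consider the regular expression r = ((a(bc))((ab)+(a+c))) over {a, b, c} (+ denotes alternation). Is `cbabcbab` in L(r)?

No split of cbabcbab into u·v has (a(bc)) matching u and ((ab)+(a+c)) matching v.

no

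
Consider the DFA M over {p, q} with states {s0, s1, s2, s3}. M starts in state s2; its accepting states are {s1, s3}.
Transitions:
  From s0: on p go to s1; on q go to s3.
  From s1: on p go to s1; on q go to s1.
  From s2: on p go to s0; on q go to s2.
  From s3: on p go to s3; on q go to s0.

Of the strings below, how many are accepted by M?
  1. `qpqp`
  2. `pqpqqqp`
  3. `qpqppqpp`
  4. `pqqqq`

`qpqp`: accepted
`pqpqqqp`: accepted
`qpqppqpp`: accepted
`pqqqq`: rejected

3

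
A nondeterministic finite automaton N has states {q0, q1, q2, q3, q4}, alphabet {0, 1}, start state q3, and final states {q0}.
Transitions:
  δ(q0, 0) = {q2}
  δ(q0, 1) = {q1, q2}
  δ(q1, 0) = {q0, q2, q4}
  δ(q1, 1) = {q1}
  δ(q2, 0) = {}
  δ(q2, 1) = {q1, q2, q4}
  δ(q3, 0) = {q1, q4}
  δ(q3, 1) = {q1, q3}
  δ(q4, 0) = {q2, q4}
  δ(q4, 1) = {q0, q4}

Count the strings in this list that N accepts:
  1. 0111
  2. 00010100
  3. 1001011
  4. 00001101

3

0111: accepted
00010100: rejected
1001011: accepted
00001101: accepted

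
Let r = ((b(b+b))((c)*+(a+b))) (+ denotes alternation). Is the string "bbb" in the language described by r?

Split as bb·b: (b(b+b)) matches bb and ((c)*+(a+b)) matches b.

yes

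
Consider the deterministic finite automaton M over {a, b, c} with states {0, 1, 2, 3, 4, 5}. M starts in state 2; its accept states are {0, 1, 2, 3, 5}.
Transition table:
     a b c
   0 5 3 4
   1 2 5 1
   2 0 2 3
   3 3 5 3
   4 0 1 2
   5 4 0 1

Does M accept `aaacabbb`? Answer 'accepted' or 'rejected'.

accepted

2 --a--> 0
0 --a--> 5
5 --a--> 4
4 --c--> 2
2 --a--> 0
0 --b--> 3
3 --b--> 5
5 --b--> 0
End in state 0, which is an accepting state.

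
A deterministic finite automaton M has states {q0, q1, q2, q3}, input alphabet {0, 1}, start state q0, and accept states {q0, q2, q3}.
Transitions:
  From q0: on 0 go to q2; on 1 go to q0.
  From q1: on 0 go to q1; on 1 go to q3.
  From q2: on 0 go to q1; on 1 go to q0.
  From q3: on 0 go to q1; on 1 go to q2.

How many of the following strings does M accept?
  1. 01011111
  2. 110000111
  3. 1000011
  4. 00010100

3

01011111: accepted
110000111: accepted
1000011: accepted
00010100: rejected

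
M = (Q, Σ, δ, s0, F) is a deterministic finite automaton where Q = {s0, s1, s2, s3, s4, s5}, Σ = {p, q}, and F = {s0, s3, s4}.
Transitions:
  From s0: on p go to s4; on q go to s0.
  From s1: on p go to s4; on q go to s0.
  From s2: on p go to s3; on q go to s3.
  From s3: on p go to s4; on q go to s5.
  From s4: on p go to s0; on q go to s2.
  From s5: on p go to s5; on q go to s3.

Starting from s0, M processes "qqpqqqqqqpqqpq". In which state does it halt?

s0 --q--> s0
s0 --q--> s0
s0 --p--> s4
s4 --q--> s2
s2 --q--> s3
s3 --q--> s5
s5 --q--> s3
s3 --q--> s5
s5 --q--> s3
s3 --p--> s4
s4 --q--> s2
s2 --q--> s3
s3 --p--> s4
s4 --q--> s2

s2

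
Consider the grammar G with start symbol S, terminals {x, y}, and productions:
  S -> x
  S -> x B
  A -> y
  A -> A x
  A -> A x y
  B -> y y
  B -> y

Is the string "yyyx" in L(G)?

no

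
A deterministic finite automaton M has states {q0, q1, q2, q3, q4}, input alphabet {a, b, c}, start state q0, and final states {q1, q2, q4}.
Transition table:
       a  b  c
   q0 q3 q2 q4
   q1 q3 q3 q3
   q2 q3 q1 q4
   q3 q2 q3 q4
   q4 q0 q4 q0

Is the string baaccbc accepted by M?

accepted

q0 --b--> q2
q2 --a--> q3
q3 --a--> q2
q2 --c--> q4
q4 --c--> q0
q0 --b--> q2
q2 --c--> q4
End in state q4, which is an accepting state.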